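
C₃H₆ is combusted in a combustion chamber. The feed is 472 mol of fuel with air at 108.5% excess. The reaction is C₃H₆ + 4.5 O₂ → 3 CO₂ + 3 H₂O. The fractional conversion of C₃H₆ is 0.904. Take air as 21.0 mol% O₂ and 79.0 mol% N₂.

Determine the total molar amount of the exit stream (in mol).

21800 mol

Stoichiometric O₂ = 4.5 × 472 = 2124 mol; O₂ fed = 2124 × 2.085 = 4429 mol.
N₂ fed = 4429 × 79/21 = 16660 mol.
Fuel reacted = 0.904 × 472 → ξ = 426.7 mol.
Outlet (n = n₀ + ν ξ):
  C₃H₆: 472 − 1(426.7) = 45.31
  O₂: 4429 − 4.5(426.7) = 2508
  N₂: 16660 (inert)
  CO₂: 0 + 3(426.7) = 1280
  H₂O: 0 + 3(426.7) = 1280
Total out = 45.31 + 2508 + 16660 + 1280 + 1280 = 21770 mol.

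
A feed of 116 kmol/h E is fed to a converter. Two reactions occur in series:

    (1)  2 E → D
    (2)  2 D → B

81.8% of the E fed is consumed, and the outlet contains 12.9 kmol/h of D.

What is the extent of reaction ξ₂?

Conversion of E: E consumed = 2ξ₁ = 0.818 × 116 → ξ₁ = 47.44 kmol/h.
D balance: n_D = 0 + 1ξ₁ − 2ξ₂ = 12.9 → ξ₂ = (1·47.44 − 12.9)/2 = 17.27 kmol/h.
Outlet amounts (n = n₀ + Σ ν·ξ):
  E: 116 − 2(47.44) = 21.11
  D: 0 + 1(47.44) − 2(17.27) = 12.9
  B: 0 + 1(17.27) = 17.27

ξ₂ = 17.3 kmol/h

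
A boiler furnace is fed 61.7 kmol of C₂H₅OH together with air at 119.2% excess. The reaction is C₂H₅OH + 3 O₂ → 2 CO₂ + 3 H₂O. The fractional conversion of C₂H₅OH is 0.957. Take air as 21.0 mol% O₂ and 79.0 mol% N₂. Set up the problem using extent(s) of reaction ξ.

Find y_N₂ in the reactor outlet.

Stoichiometric O₂ = 3 × 61.7 = 185.1 kmol; O₂ fed = 185.1 × 2.192 = 405.7 kmol.
N₂ fed = 405.7 × 79/21 = 1526 kmol.
Fuel reacted = 0.957 × 61.7 → ξ = 59.05 kmol.
Outlet (n = n₀ + ν ξ):
  C₂H₅OH: 61.7 − 1(59.05) = 2.653
  O₂: 405.7 − 3(59.05) = 228.6
  N₂: 1526 (inert)
  CO₂: 0 + 2(59.05) = 118.1
  H₂O: 0 + 3(59.05) = 177.1
Total out = 2053 kmol; y_N₂ = 1526 / 2053 = 0.7435.

0.744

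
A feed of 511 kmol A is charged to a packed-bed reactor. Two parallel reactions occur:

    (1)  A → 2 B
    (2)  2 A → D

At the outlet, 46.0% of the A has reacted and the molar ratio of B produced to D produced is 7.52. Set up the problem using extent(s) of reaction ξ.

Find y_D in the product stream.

0.0654

Conversion of A: A consumed = 0.46 × 511 = 235.1 kmol = 1ξ₁ + 2ξ₂.
Selectivity: 2ξ₁ / (1ξ₂) = 7.52 → ξ₁ = 3.76 ξ₂.
Substitute: (1·3.76 + 2) ξ₂ = 235.1 → ξ₂ = 40.81 kmol, ξ₁ = 153.4 kmol.
Outlet amounts (n = n₀ + Σ ν·ξ):
  A: 511 − 1(153.4) − 2(40.81) = 275.9
  B: 0 + 2(153.4) = 306.9
  D: 0 + 1(40.81) = 40.81
Total out = 623.6 kmol; y_D = 40.81 / 623.6 = 0.06544.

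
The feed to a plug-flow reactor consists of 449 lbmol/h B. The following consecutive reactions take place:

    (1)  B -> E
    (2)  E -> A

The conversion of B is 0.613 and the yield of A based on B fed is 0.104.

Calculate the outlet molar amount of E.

229 lbmol/h

Conversion of B: B consumed = 1ξ₁ = 0.613 × 449 → ξ₁ = 275.2 lbmol/h.
Yield of A: 1ξ₂ / 449 = 0.104 → ξ₂ = 46.7 lbmol/h.
Outlet amounts (n = n₀ + Σ ν·ξ):
  B: 449 − 1(275.2) = 173.8
  E: 0 + 1(275.2) − 1(46.7) = 228.5
  A: 0 + 1(46.7) = 46.7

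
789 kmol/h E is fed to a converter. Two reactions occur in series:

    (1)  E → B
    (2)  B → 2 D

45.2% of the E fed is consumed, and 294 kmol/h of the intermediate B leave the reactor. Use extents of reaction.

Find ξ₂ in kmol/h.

ξ₂ = 62.6 kmol/h

Conversion of E: E consumed = 1ξ₁ = 0.452 × 789 → ξ₁ = 356.6 kmol/h.
B balance: n_B = 0 + 1ξ₁ − 1ξ₂ = 294 → ξ₂ = (1·356.6 − 294)/1 = 62.63 kmol/h.
Outlet amounts (n = n₀ + Σ ν·ξ):
  E: 789 − 1(356.6) = 432.4
  B: 0 + 1(356.6) − 1(62.63) = 294
  D: 0 + 2(62.63) = 125.3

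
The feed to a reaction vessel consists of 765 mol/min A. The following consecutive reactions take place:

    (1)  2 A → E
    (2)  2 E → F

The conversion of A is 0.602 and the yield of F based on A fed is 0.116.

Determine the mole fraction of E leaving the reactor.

Conversion of A: A consumed = 2ξ₁ = 0.602 × 765 → ξ₁ = 230.3 mol/min.
Yield of F: 1ξ₂ / 765 = 0.116 → ξ₂ = 88.74 mol/min.
Outlet amounts (n = n₀ + Σ ν·ξ):
  A: 765 − 2(230.3) = 304.5
  E: 0 + 1(230.3) − 2(88.74) = 52.78
  F: 0 + 1(88.74) = 88.74
Total out = 446 mol/min; y_E = 52.78 / 446 = 0.1184.

0.118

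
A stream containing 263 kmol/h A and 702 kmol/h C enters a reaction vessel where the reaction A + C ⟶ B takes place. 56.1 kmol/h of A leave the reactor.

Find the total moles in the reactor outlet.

758 kmol/h

For A: n = n₀ − 1ξ → 56.1 = 263 − 1ξ, giving ξ = 206.9 kmol/h.
Outlet amounts (n = n₀ + ν ξ):
  A: 263 − 1(206.9) = 56.1
  C: 702 − 1(206.9) = 495.1
  B: 0 + 1(206.9) = 206.9
Total out = 56.1 + 495.1 + 206.9 = 758.1 kmol/h.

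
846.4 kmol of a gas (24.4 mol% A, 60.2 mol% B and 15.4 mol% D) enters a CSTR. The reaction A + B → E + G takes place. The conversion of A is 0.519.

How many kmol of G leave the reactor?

107 kmol

A reacted = 0.519 × 206.5 = 107.2 kmol; ν_A = −1, so ξ = 107.2/1 = 107.2 kmol.
Outlet amounts (n = n₀ + ν ξ):
  A: 206.5 − 1(107.2) = 99.34
  B: 509.5 − 1(107.2) = 402.3
  E: 0 + 1(107.2) = 107.2
  G: 0 + 1(107.2) = 107.2
  D: 130.3 (inert)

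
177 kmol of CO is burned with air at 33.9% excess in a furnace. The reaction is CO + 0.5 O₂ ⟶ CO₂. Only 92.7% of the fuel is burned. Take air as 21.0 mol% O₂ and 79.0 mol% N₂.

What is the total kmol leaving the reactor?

659 kmol

Stoichiometric O₂ = 0.5 × 177 = 88.5 kmol; O₂ fed = 88.5 × 1.339 = 118.5 kmol.
N₂ fed = 118.5 × 79/21 = 445.8 kmol.
Fuel reacted = 0.927 × 177 → ξ = 164.1 kmol.
Outlet (n = n₀ + ν ξ):
  CO: 177 − 1(164.1) = 12.92
  O₂: 118.5 − 0.5(164.1) = 36.46
  N₂: 445.8 (inert)
  CO₂: 0 + 1(164.1) = 164.1
Total out = 12.92 + 36.46 + 445.8 + 164.1 = 659.3 kmol.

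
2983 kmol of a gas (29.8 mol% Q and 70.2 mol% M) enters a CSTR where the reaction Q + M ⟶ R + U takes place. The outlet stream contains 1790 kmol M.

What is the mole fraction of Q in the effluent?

For M: n = n₀ − 1ξ → 1790 = 2094 − 1ξ, giving ξ = 304.1 kmol.
Outlet amounts (n = n₀ + ν ξ):
  Q: 888.9 − 1(304.1) = 584.9
  M: 2094 − 1(304.1) = 1790
  R: 0 + 1(304.1) = 304.1
  U: 0 + 1(304.1) = 304.1
Total out = 2983 kmol; y_Q = 584.9 / 2983 = 0.1961.

0.196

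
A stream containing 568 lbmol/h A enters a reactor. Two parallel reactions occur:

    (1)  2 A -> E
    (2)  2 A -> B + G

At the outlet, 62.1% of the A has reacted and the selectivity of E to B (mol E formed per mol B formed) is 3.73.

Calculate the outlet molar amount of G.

37.3 lbmol/h

Conversion of A: A consumed = 0.621 × 568 = 352.7 lbmol/h = 2ξ₁ + 2ξ₂.
Selectivity: 1ξ₁ / (1ξ₂) = 3.73 → ξ₁ = 3.73 ξ₂.
Substitute: (2·3.73 + 2) ξ₂ = 352.7 → ξ₂ = 37.29 lbmol/h, ξ₁ = 139.1 lbmol/h.
Outlet amounts (n = n₀ + Σ ν·ξ):
  A: 568 − 2(139.1) − 2(37.29) = 215.3
  E: 0 + 1(139.1) = 139.1
  B: 0 + 1(37.29) = 37.29
  G: 0 + 1(37.29) = 37.29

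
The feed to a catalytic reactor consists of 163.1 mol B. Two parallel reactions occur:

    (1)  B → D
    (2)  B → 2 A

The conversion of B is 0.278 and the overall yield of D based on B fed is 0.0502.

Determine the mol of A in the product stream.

74.3 mol

Yield of D: 1ξ₁ / 163.1 = 0.0502 → ξ₁ = 8.188 mol.
Conversion of B: 1ξ₁ + 1ξ₂ = 0.278 × 163.1 = 45.34 → ξ₂ = 37.15 mol.
Outlet amounts (n = n₀ + Σ ν·ξ):
  B: 163.1 − 1(8.188) − 1(37.15) = 117.8
  D: 0 + 1(8.188) = 8.188
  A: 0 + 2(37.15) = 74.31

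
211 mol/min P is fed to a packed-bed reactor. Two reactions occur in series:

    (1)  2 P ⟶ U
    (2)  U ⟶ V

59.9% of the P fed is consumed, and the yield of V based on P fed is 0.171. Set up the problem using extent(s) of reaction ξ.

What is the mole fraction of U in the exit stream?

0.183

Conversion of P: P consumed = 2ξ₁ = 0.599 × 211 → ξ₁ = 63.19 mol/min.
Yield of V: 1ξ₂ / 211 = 0.171 → ξ₂ = 36.08 mol/min.
Outlet amounts (n = n₀ + Σ ν·ξ):
  P: 211 − 2(63.19) = 84.61
  U: 0 + 1(63.19) − 1(36.08) = 27.11
  V: 0 + 1(36.08) = 36.08
Total out = 147.8 mol/min; y_U = 27.11 / 147.8 = 0.1834.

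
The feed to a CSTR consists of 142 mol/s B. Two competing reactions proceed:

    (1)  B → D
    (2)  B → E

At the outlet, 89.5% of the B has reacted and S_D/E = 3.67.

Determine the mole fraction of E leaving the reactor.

Conversion of B: B consumed = 0.895 × 142 = 127.1 mol/s = 1ξ₁ + 1ξ₂.
Selectivity: 1ξ₁ / (1ξ₂) = 3.67 → ξ₁ = 3.67 ξ₂.
Substitute: (1·3.67 + 1) ξ₂ = 127.1 → ξ₂ = 27.21 mol/s, ξ₁ = 99.88 mol/s.
Outlet amounts (n = n₀ + Σ ν·ξ):
  B: 142 − 1(99.88) − 1(27.21) = 14.91
  D: 0 + 1(99.88) = 99.88
  E: 0 + 1(27.21) = 27.21
Total out = 142 mol/s; y_E = 27.21 / 142 = 0.1916.

0.192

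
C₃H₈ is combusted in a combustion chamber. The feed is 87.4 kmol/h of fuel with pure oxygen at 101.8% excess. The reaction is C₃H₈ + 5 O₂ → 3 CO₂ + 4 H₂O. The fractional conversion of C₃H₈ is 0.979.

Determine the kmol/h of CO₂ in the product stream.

Stoichiometric O₂ = 5 × 87.4 = 437 kmol/h; O₂ fed = 437 × 2.018 = 881.9 kmol/h.
Fuel reacted = 0.979 × 87.4 → ξ = 85.56 kmol/h.
Outlet (n = n₀ + ν ξ):
  C₃H₈: 87.4 − 1(85.56) = 1.835
  O₂: 881.9 − 5(85.56) = 454
  CO₂: 0 + 3(85.56) = 256.7
  H₂O: 0 + 4(85.56) = 342.3

257 kmol/h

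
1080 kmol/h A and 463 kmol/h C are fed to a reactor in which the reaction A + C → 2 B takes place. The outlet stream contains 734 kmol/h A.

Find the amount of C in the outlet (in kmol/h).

117 kmol/h

For A: n = n₀ − 1ξ → 734 = 1080 − 1ξ, giving ξ = 346 kmol/h.
Outlet amounts (n = n₀ + ν ξ):
  A: 1080 − 1(346) = 734
  C: 463 − 1(346) = 117
  B: 0 + 2(346) = 692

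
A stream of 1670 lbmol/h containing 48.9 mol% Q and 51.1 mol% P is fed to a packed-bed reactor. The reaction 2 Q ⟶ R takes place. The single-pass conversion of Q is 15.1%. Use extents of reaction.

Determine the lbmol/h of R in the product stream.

Q reacted = 0.151 × 816.6 = 123.3 lbmol/h; ν_Q = −2, so ξ = 123.3/2 = 61.66 lbmol/h.
Outlet amounts (n = n₀ + ν ξ):
  Q: 816.6 − 2(61.66) = 693.3
  R: 0 + 1(61.66) = 61.66
  P: 853.4 (inert)

61.7 lbmol/h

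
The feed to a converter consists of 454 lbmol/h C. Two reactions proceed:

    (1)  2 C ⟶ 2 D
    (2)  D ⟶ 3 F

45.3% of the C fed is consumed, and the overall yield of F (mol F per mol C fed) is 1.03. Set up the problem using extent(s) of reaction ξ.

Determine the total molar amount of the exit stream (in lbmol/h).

Conversion of C: C consumed = 2ξ₁ = 0.453 × 454 → ξ₁ = 102.8 lbmol/h.
Yield of F: 3ξ₂ / 454 = 1.03 → ξ₂ = 155.9 lbmol/h.
Outlet amounts (n = n₀ + Σ ν·ξ):
  C: 454 − 2(102.8) = 248.3
  D: 0 + 2(102.8) − 1(155.9) = 49.79
  F: 0 + 3(155.9) = 467.6
Total out = 248.3 + 49.79 + 467.6 = 765.7 lbmol/h.

766 lbmol/h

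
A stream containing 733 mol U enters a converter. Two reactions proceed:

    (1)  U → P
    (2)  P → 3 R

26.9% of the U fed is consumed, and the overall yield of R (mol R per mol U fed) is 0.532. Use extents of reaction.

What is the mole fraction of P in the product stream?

Conversion of U: U consumed = 1ξ₁ = 0.269 × 733 → ξ₁ = 197.2 mol.
Yield of R: 3ξ₂ / 733 = 0.532 → ξ₂ = 130 mol.
Outlet amounts (n = n₀ + Σ ν·ξ):
  U: 733 − 1(197.2) = 535.8
  P: 0 + 1(197.2) − 1(130) = 67.19
  R: 0 + 3(130) = 390
Total out = 993 mol; y_P = 67.19 / 993 = 0.06767.

0.0677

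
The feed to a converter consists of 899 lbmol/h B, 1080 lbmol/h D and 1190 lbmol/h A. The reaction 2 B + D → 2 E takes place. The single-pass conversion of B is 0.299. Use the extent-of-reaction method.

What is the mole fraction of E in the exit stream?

B reacted = 0.299 × 899 = 268.8 lbmol/h; ν_B = −2, so ξ = 268.8/2 = 134.4 lbmol/h.
Outlet amounts (n = n₀ + ν ξ):
  B: 899 − 2(134.4) = 630.2
  D: 1080 − 1(134.4) = 945.6
  E: 0 + 2(134.4) = 268.8
  A: 1190 (inert)
Total out = 3035 lbmol/h; y_E = 268.8 / 3035 = 0.08858.

0.0886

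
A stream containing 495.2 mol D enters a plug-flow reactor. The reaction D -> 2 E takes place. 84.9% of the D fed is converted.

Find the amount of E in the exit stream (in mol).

841 mol

D reacted = 0.849 × 495.2 = 420.4 mol; ν_D = −1, so ξ = 420.4/1 = 420.4 mol.
Outlet amounts (n = n₀ + ν ξ):
  D: 495.2 − 1(420.4) = 74.78
  E: 0 + 2(420.4) = 840.8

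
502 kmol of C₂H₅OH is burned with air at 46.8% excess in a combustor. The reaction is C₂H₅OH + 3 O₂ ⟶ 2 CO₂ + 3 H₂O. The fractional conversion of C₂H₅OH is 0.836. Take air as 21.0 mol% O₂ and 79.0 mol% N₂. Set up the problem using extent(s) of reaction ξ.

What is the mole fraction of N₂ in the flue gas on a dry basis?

Stoichiometric O₂ = 3 × 502 = 1506 kmol; O₂ fed = 1506 × 1.468 = 2211 kmol.
N₂ fed = 2211 × 79/21 = 8317 kmol.
Fuel reacted = 0.836 × 502 → ξ = 419.7 kmol.
Outlet (n = n₀ + ν ξ):
  C₂H₅OH: 502 − 1(419.7) = 82.33
  O₂: 2211 − 3(419.7) = 951.8
  N₂: 8317 (inert)
  CO₂: 0 + 2(419.7) = 839.3
  H₂O: 0 + 3(419.7) = 1259
Dry total = 10190 kmol; y_N₂ (dry) = 8317 / 10190 = 0.8162.

0.816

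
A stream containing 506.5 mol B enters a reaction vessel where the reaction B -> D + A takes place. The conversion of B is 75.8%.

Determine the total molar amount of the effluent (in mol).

890 mol

B reacted = 0.758 × 506.5 = 383.9 mol; ν_B = −1, so ξ = 383.9/1 = 383.9 mol.
Outlet amounts (n = n₀ + ν ξ):
  B: 506.5 − 1(383.9) = 122.6
  D: 0 + 1(383.9) = 383.9
  A: 0 + 1(383.9) = 383.9
Total out = 122.6 + 383.9 + 383.9 = 890.4 mol.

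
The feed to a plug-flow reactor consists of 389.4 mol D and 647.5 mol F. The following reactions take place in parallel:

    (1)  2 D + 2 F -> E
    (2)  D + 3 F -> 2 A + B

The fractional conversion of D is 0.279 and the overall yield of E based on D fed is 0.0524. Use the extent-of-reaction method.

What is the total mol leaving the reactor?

908 mol

Yield of E: 1ξ₁ / 389.4 = 0.0524 → ξ₁ = 20.4 mol.
Conversion of D: 2ξ₁ + 1ξ₂ = 0.279 × 389.4 = 108.6 → ξ₂ = 67.83 mol.
Outlet amounts (n = n₀ + Σ ν·ξ):
  D: 389.4 − 2(20.4) − 1(67.83) = 280.8
  F: 647.5 − 2(20.4) − 3(67.83) = 403.2
  E: 0 + 1(20.4) = 20.4
  A: 0 + 2(67.83) = 135.7
  B: 0 + 1(67.83) = 67.83
Total out = 280.8 + 403.2 + 20.4 + 135.7 + 67.83 = 907.9 mol.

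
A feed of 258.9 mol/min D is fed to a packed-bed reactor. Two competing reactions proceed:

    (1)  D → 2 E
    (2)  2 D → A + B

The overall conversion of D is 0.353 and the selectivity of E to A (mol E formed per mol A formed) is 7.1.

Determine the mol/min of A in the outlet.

Conversion of D: D consumed = 0.353 × 258.9 = 91.39 mol/min = 1ξ₁ + 2ξ₂.
Selectivity: 2ξ₁ / (1ξ₂) = 7.1 → ξ₁ = 3.55 ξ₂.
Substitute: (1·3.55 + 2) ξ₂ = 91.39 → ξ₂ = 16.47 mol/min, ξ₁ = 58.46 mol/min.
Outlet amounts (n = n₀ + Σ ν·ξ):
  D: 258.9 − 1(58.46) − 2(16.47) = 167.5
  E: 0 + 2(58.46) = 116.9
  A: 0 + 1(16.47) = 16.47
  B: 0 + 1(16.47) = 16.47

16.5 mol/min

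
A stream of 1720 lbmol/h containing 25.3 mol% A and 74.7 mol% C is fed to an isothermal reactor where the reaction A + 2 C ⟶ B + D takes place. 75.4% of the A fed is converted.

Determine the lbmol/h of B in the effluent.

328 lbmol/h

A reacted = 0.754 × 435.2 = 328.1 lbmol/h; ν_A = −1, so ξ = 328.1/1 = 328.1 lbmol/h.
Outlet amounts (n = n₀ + ν ξ):
  A: 435.2 − 1(328.1) = 107
  C: 1285 − 2(328.1) = 628.6
  B: 0 + 1(328.1) = 328.1
  D: 0 + 1(328.1) = 328.1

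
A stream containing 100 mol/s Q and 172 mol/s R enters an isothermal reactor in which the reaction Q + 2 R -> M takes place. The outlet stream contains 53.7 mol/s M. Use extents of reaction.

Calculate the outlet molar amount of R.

64.6 mol/s

For M: n = n₀ + 1ξ → 53.7 = 0 + 1ξ, giving ξ = 53.7 mol/s.
Outlet amounts (n = n₀ + ν ξ):
  Q: 100 − 1(53.7) = 46.3
  R: 172 − 2(53.7) = 64.6
  M: 0 + 1(53.7) = 53.7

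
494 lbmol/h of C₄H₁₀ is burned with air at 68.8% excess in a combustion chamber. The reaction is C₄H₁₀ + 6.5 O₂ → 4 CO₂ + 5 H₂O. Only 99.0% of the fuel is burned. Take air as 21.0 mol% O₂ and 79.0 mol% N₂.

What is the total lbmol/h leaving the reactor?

Stoichiometric O₂ = 6.5 × 494 = 3211 lbmol/h; O₂ fed = 3211 × 1.688 = 5420 lbmol/h.
N₂ fed = 5420 × 79/21 = 20390 lbmol/h.
Fuel reacted = 0.99 × 494 → ξ = 489.1 lbmol/h.
Outlet (n = n₀ + ν ξ):
  C₄H₁₀: 494 − 1(489.1) = 4.94
  O₂: 5420 − 6.5(489.1) = 2241
  N₂: 20390 (inert)
  CO₂: 0 + 4(489.1) = 1956
  H₂O: 0 + 5(489.1) = 2445
Total out = 4.94 + 2241 + 20390 + 1956 + 2445 = 27040 lbmol/h.

27000 lbmol/h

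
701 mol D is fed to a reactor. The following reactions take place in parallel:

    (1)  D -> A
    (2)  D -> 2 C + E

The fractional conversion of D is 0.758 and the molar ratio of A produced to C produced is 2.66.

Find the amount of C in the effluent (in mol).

Conversion of D: D consumed = 0.758 × 701 = 531.4 mol = 1ξ₁ + 1ξ₂.
Selectivity: 1ξ₁ / (2ξ₂) = 2.66 → ξ₁ = 5.32 ξ₂.
Substitute: (1·5.32 + 1) ξ₂ = 531.4 → ξ₂ = 84.08 mol, ξ₁ = 447.3 mol.
Outlet amounts (n = n₀ + Σ ν·ξ):
  D: 701 − 1(447.3) − 1(84.08) = 169.6
  A: 0 + 1(447.3) = 447.3
  C: 0 + 2(84.08) = 168.2
  E: 0 + 1(84.08) = 84.08

168 mol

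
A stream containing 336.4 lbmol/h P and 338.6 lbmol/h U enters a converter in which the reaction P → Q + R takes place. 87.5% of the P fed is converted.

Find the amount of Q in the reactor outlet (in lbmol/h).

294 lbmol/h

P reacted = 0.875 × 336.4 = 294.3 lbmol/h; ν_P = −1, so ξ = 294.3/1 = 294.3 lbmol/h.
Outlet amounts (n = n₀ + ν ξ):
  P: 336.4 − 1(294.3) = 42.05
  Q: 0 + 1(294.3) = 294.3
  R: 0 + 1(294.3) = 294.3
  U: 338.6 (inert)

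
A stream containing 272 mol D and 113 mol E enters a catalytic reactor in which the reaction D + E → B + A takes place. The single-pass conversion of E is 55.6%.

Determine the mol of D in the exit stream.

E reacted = 0.556 × 113 = 62.83 mol; ν_E = −1, so ξ = 62.83/1 = 62.83 mol.
Outlet amounts (n = n₀ + ν ξ):
  D: 272 − 1(62.83) = 209.2
  E: 113 − 1(62.83) = 50.17
  B: 0 + 1(62.83) = 62.83
  A: 0 + 1(62.83) = 62.83

209 mol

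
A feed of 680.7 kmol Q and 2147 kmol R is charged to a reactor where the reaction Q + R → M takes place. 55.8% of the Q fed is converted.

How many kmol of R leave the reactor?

1770 kmol

Q reacted = 0.558 × 680.7 = 379.8 kmol; ν_Q = −1, so ξ = 379.8/1 = 379.8 kmol.
Outlet amounts (n = n₀ + ν ξ):
  Q: 680.7 − 1(379.8) = 300.9
  R: 2147 − 1(379.8) = 1767
  M: 0 + 1(379.8) = 379.8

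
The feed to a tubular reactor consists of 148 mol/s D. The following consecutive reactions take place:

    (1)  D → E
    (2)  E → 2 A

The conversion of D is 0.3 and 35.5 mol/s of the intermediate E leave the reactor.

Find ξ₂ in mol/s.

Conversion of D: D consumed = 1ξ₁ = 0.3 × 148 → ξ₁ = 44.4 mol/s.
E balance: n_E = 0 + 1ξ₁ − 1ξ₂ = 35.5 → ξ₂ = (1·44.4 − 35.5)/1 = 8.9 mol/s.
Outlet amounts (n = n₀ + Σ ν·ξ):
  D: 148 − 1(44.4) = 103.6
  E: 0 + 1(44.4) − 1(8.9) = 35.5
  A: 0 + 2(8.9) = 17.8

ξ₂ = 8.9 mol/s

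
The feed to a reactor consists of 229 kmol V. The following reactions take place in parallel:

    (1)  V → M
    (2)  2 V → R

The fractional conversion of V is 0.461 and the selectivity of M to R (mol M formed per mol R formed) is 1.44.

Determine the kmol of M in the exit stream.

Conversion of V: V consumed = 0.461 × 229 = 105.6 kmol = 1ξ₁ + 2ξ₂.
Selectivity: 1ξ₁ / (1ξ₂) = 1.44 → ξ₁ = 1.44 ξ₂.
Substitute: (1·1.44 + 2) ξ₂ = 105.6 → ξ₂ = 30.69 kmol, ξ₁ = 44.19 kmol.
Outlet amounts (n = n₀ + Σ ν·ξ):
  V: 229 − 1(44.19) − 2(30.69) = 123.4
  M: 0 + 1(44.19) = 44.19
  R: 0 + 1(30.69) = 30.69

44.2 kmol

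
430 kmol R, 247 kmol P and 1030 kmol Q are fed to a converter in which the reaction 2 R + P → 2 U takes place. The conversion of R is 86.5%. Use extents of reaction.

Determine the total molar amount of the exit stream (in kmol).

R reacted = 0.865 × 430 = 371.9 kmol; ν_R = −2, so ξ = 371.9/2 = 186 kmol.
Outlet amounts (n = n₀ + ν ξ):
  R: 430 − 2(186) = 58.05
  P: 247 − 1(186) = 61.03
  U: 0 + 2(186) = 371.9
  Q: 1030 (inert)
Total out = 58.05 + 61.03 + 371.9 + 1030 = 1521 kmol.

1520 kmol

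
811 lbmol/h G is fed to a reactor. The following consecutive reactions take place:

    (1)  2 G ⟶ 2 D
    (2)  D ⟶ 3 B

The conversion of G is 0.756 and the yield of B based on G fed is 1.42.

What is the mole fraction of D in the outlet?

0.145

Conversion of G: G consumed = 2ξ₁ = 0.756 × 811 → ξ₁ = 306.6 lbmol/h.
Yield of B: 3ξ₂ / 811 = 1.42 → ξ₂ = 383.9 lbmol/h.
Outlet amounts (n = n₀ + Σ ν·ξ):
  G: 811 − 2(306.6) = 197.9
  D: 0 + 2(306.6) − 1(383.9) = 229.2
  B: 0 + 3(383.9) = 1152
Total out = 1579 lbmol/h; y_D = 229.2 / 1579 = 0.1452.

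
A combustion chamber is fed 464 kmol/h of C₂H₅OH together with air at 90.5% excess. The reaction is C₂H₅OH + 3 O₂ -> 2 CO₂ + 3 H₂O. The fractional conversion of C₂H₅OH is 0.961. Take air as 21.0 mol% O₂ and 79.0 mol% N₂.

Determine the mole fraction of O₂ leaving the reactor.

0.0971

Stoichiometric O₂ = 3 × 464 = 1392 kmol/h; O₂ fed = 1392 × 1.905 = 2652 kmol/h.
N₂ fed = 2652 × 79/21 = 9976 kmol/h.
Fuel reacted = 0.961 × 464 → ξ = 445.9 kmol/h.
Outlet (n = n₀ + ν ξ):
  C₂H₅OH: 464 − 1(445.9) = 18.1
  O₂: 2652 − 3(445.9) = 1314
  N₂: 9976 (inert)
  CO₂: 0 + 2(445.9) = 891.8
  H₂O: 0 + 3(445.9) = 1338
Total out = 13540 kmol/h; y_O₂ = 1314 / 13540 = 0.09707.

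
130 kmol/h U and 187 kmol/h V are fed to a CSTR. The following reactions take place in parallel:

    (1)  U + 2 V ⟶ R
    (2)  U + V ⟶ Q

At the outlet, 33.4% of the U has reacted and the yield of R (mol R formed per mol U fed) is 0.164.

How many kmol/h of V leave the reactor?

Yield of R: 1ξ₁ / 130 = 0.164 → ξ₁ = 21.32 kmol/h.
Conversion of U: 1ξ₁ + 1ξ₂ = 0.334 × 130 = 43.42 → ξ₂ = 22.1 kmol/h.
Outlet amounts (n = n₀ + Σ ν·ξ):
  U: 130 − 1(21.32) − 1(22.1) = 86.58
  V: 187 − 2(21.32) − 1(22.1) = 122.3
  R: 0 + 1(21.32) = 21.32
  Q: 0 + 1(22.1) = 22.1

122 kmol/h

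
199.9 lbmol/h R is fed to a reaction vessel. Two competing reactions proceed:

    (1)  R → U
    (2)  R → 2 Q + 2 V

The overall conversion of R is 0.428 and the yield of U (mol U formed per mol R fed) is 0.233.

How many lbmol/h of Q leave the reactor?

Yield of U: 1ξ₁ / 199.9 = 0.233 → ξ₁ = 46.58 lbmol/h.
Conversion of R: 1ξ₁ + 1ξ₂ = 0.428 × 199.9 = 85.56 → ξ₂ = 38.98 lbmol/h.
Outlet amounts (n = n₀ + Σ ν·ξ):
  R: 199.9 − 1(46.58) − 1(38.98) = 114.3
  U: 0 + 1(46.58) = 46.58
  Q: 0 + 2(38.98) = 77.96
  V: 0 + 2(38.98) = 77.96

78 lbmol/h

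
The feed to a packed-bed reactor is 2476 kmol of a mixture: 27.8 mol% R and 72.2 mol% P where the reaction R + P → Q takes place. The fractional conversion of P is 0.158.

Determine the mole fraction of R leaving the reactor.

P reacted = 0.158 × 1788 = 282.5 kmol; ν_P = −1, so ξ = 282.5/1 = 282.5 kmol.
Outlet amounts (n = n₀ + ν ξ):
  R: 688.3 − 1(282.5) = 405.9
  P: 1788 − 1(282.5) = 1505
  Q: 0 + 1(282.5) = 282.5
Total out = 2194 kmol; y_R = 405.9 / 2194 = 0.185.

0.185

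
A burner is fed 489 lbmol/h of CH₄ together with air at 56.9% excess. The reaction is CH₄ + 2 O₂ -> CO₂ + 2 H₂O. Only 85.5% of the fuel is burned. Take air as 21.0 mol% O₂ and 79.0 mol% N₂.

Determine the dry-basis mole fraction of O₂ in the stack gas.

Stoichiometric O₂ = 2 × 489 = 978 lbmol/h; O₂ fed = 978 × 1.569 = 1534 lbmol/h.
N₂ fed = 1534 × 79/21 = 5773 lbmol/h.
Fuel reacted = 0.855 × 489 → ξ = 418.1 lbmol/h.
Outlet (n = n₀ + ν ξ):
  CH₄: 489 − 1(418.1) = 70.91
  O₂: 1534 − 2(418.1) = 698.3
  N₂: 5773 (inert)
  CO₂: 0 + 1(418.1) = 418.1
  H₂O: 0 + 2(418.1) = 836.2
Dry total = 6960 lbmol/h; y_O₂ (dry) = 698.3 / 6960 = 0.1003.

0.1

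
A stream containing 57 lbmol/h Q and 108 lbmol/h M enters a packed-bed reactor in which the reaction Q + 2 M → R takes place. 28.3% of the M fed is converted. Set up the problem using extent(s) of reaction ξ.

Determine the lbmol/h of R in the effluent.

M reacted = 0.283 × 108 = 30.56 lbmol/h; ν_M = −2, so ξ = 30.56/2 = 15.28 lbmol/h.
Outlet amounts (n = n₀ + ν ξ):
  Q: 57 − 1(15.28) = 41.72
  M: 108 − 2(15.28) = 77.44
  R: 0 + 1(15.28) = 15.28

15.3 lbmol/h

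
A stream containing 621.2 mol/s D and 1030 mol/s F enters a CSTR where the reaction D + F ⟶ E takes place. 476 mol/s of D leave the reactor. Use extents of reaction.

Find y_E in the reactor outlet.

0.0964

For D: n = n₀ − 1ξ → 476 = 621.2 − 1ξ, giving ξ = 145.2 mol/s.
Outlet amounts (n = n₀ + ν ξ):
  D: 621.2 − 1(145.2) = 476
  F: 1030 − 1(145.2) = 884.8
  E: 0 + 1(145.2) = 145.2
Total out = 1506 mol/s; y_E = 145.2 / 1506 = 0.09641.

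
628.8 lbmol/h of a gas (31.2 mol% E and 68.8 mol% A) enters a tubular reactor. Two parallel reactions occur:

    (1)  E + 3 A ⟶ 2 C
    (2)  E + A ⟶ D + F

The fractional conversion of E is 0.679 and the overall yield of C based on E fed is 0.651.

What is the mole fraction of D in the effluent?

Yield of C: 2ξ₁ / 196.2 = 0.651 → ξ₁ = 63.86 lbmol/h.
Conversion of E: 1ξ₁ + 1ξ₂ = 0.679 × 196.2 = 133.2 → ξ₂ = 69.35 lbmol/h.
Outlet amounts (n = n₀ + Σ ν·ξ):
  E: 196.2 − 1(63.86) − 1(69.35) = 62.98
  A: 432.6 − 3(63.86) − 1(69.35) = 171.7
  C: 0 + 2(63.86) = 127.7
  D: 0 + 1(69.35) = 69.35
  F: 0 + 1(69.35) = 69.35
Total out = 501.1 lbmol/h; y_D = 69.35 / 501.1 = 0.1384.

0.138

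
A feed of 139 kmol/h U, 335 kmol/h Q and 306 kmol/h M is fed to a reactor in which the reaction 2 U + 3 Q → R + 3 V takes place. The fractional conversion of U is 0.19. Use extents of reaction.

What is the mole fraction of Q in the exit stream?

U reacted = 0.19 × 139 = 26.41 kmol/h; ν_U = −2, so ξ = 26.41/2 = 13.21 kmol/h.
Outlet amounts (n = n₀ + ν ξ):
  U: 139 − 2(13.21) = 112.6
  Q: 335 − 3(13.21) = 295.4
  R: 0 + 1(13.21) = 13.21
  V: 0 + 3(13.21) = 39.62
  M: 306 (inert)
Total out = 766.8 kmol/h; y_Q = 295.4 / 766.8 = 0.3852.

0.385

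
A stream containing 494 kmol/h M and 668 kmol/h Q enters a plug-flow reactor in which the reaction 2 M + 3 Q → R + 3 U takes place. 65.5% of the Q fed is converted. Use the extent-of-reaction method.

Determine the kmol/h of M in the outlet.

202 kmol/h

Q reacted = 0.655 × 668 = 437.5 kmol/h; ν_Q = −3, so ξ = 437.5/3 = 145.8 kmol/h.
Outlet amounts (n = n₀ + ν ξ):
  M: 494 − 2(145.8) = 202.3
  Q: 668 − 3(145.8) = 230.5
  R: 0 + 1(145.8) = 145.8
  U: 0 + 3(145.8) = 437.5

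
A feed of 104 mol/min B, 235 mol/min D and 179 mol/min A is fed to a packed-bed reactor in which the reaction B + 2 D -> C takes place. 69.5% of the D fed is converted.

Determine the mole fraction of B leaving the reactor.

D reacted = 0.695 × 235 = 163.3 mol/min; ν_D = −2, so ξ = 163.3/2 = 81.66 mol/min.
Outlet amounts (n = n₀ + ν ξ):
  B: 104 − 1(81.66) = 22.34
  D: 235 − 2(81.66) = 71.68
  C: 0 + 1(81.66) = 81.66
  A: 179 (inert)
Total out = 354.7 mol/min; y_B = 22.34 / 354.7 = 0.06298.

0.063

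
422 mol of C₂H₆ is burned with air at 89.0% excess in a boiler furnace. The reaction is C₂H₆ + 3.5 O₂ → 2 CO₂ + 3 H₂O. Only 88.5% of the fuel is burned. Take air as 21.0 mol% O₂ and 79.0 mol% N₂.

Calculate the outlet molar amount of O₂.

1480 mol

Stoichiometric O₂ = 3.5 × 422 = 1477 mol; O₂ fed = 1477 × 1.890 = 2792 mol.
N₂ fed = 2792 × 79/21 = 10500 mol.
Fuel reacted = 0.885 × 422 → ξ = 373.5 mol.
Outlet (n = n₀ + ν ξ):
  C₂H₆: 422 − 1(373.5) = 48.53
  O₂: 2792 − 3.5(373.5) = 1484
  N₂: 10500 (inert)
  CO₂: 0 + 2(373.5) = 746.9
  H₂O: 0 + 3(373.5) = 1120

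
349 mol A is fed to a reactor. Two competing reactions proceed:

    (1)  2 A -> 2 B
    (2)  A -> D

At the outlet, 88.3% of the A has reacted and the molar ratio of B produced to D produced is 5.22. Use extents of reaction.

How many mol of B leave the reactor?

259 mol

Conversion of A: A consumed = 0.883 × 349 = 308.2 mol = 2ξ₁ + 1ξ₂.
Selectivity: 2ξ₁ / (1ξ₂) = 5.22 → ξ₁ = 2.61 ξ₂.
Substitute: (2·2.61 + 1) ξ₂ = 308.2 → ξ₂ = 49.54 mol, ξ₁ = 129.3 mol.
Outlet amounts (n = n₀ + Σ ν·ξ):
  A: 349 − 2(129.3) − 1(49.54) = 40.83
  B: 0 + 2(129.3) = 258.6
  D: 0 + 1(49.54) = 49.54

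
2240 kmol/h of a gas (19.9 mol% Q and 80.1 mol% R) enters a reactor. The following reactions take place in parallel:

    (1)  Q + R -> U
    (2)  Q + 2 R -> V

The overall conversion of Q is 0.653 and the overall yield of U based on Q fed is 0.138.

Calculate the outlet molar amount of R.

Yield of U: 1ξ₁ / 445.8 = 0.138 → ξ₁ = 61.51 kmol/h.
Conversion of Q: 1ξ₁ + 1ξ₂ = 0.653 × 445.8 = 291.1 → ξ₂ = 229.6 kmol/h.
Outlet amounts (n = n₀ + Σ ν·ξ):
  Q: 445.8 − 1(61.51) − 1(229.6) = 154.7
  R: 1794 − 1(61.51) − 2(229.6) = 1274
  U: 0 + 1(61.51) = 61.51
  V: 0 + 1(229.6) = 229.6

1270 kmol/h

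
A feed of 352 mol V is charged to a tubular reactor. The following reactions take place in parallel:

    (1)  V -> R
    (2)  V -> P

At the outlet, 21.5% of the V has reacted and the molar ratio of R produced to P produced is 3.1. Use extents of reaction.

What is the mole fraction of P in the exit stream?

0.0524

Conversion of V: V consumed = 0.215 × 352 = 75.68 mol = 1ξ₁ + 1ξ₂.
Selectivity: 1ξ₁ / (1ξ₂) = 3.1 → ξ₁ = 3.1 ξ₂.
Substitute: (1·3.1 + 1) ξ₂ = 75.68 → ξ₂ = 18.46 mol, ξ₁ = 57.22 mol.
Outlet amounts (n = n₀ + Σ ν·ξ):
  V: 352 − 1(57.22) − 1(18.46) = 276.3
  R: 0 + 1(57.22) = 57.22
  P: 0 + 1(18.46) = 18.46
Total out = 352 mol; y_P = 18.46 / 352 = 0.05244.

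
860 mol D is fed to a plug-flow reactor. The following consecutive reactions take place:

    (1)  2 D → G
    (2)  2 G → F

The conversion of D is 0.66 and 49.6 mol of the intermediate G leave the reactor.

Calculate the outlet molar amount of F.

117 mol

Conversion of D: D consumed = 2ξ₁ = 0.66 × 860 → ξ₁ = 283.8 mol.
G balance: n_G = 0 + 1ξ₁ − 2ξ₂ = 49.6 → ξ₂ = (1·283.8 − 49.6)/2 = 117.1 mol.
Outlet amounts (n = n₀ + Σ ν·ξ):
  D: 860 − 2(283.8) = 292.4
  G: 0 + 1(283.8) − 2(117.1) = 49.6
  F: 0 + 1(117.1) = 117.1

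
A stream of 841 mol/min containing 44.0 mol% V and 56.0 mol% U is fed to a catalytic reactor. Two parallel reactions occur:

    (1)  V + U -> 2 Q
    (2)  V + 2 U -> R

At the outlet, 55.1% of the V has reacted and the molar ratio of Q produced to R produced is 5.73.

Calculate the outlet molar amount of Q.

Conversion of V: V consumed = 0.551 × 370 = 203.9 mol/min = 1ξ₁ + 1ξ₂.
Selectivity: 2ξ₁ / (1ξ₂) = 5.73 → ξ₁ = 2.865 ξ₂.
Substitute: (1·2.865 + 1) ξ₂ = 203.9 → ξ₂ = 52.75 mol/min, ξ₁ = 151.1 mol/min.
Outlet amounts (n = n₀ + Σ ν·ξ):
  V: 370 − 1(151.1) − 1(52.75) = 166.1
  U: 471 − 1(151.1) − 2(52.75) = 214.3
  Q: 0 + 2(151.1) = 302.3
  R: 0 + 1(52.75) = 52.75

302 mol/min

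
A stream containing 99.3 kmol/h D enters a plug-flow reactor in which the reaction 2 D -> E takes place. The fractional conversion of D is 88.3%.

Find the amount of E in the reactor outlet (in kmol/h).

D reacted = 0.883 × 99.3 = 87.68 kmol/h; ν_D = −2, so ξ = 87.68/2 = 43.84 kmol/h.
Outlet amounts (n = n₀ + ν ξ):
  D: 99.3 − 2(43.84) = 11.62
  E: 0 + 1(43.84) = 43.84

43.8 kmol/h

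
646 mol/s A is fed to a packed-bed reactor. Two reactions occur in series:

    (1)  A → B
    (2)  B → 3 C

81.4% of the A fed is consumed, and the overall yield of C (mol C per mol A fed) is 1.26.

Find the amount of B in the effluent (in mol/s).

255 mol/s

Conversion of A: A consumed = 1ξ₁ = 0.814 × 646 → ξ₁ = 525.8 mol/s.
Yield of C: 3ξ₂ / 646 = 1.26 → ξ₂ = 271.3 mol/s.
Outlet amounts (n = n₀ + Σ ν·ξ):
  A: 646 − 1(525.8) = 120.2
  B: 0 + 1(525.8) − 1(271.3) = 254.5
  C: 0 + 3(271.3) = 814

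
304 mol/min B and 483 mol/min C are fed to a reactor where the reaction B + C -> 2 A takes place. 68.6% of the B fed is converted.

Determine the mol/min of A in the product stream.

417 mol/min

B reacted = 0.686 × 304 = 208.5 mol/min; ν_B = −1, so ξ = 208.5/1 = 208.5 mol/min.
Outlet amounts (n = n₀ + ν ξ):
  B: 304 − 1(208.5) = 95.46
  C: 483 − 1(208.5) = 274.5
  A: 0 + 2(208.5) = 417.1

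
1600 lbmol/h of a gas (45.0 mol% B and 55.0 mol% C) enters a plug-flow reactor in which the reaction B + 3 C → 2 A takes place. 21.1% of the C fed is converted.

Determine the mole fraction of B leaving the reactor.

0.446

C reacted = 0.211 × 880 = 185.7 lbmol/h; ν_C = −3, so ξ = 185.7/3 = 61.89 lbmol/h.
Outlet amounts (n = n₀ + ν ξ):
  B: 720 − 1(61.89) = 658.1
  C: 880 − 3(61.89) = 694.3
  A: 0 + 2(61.89) = 123.8
Total out = 1476 lbmol/h; y_B = 658.1 / 1476 = 0.4458.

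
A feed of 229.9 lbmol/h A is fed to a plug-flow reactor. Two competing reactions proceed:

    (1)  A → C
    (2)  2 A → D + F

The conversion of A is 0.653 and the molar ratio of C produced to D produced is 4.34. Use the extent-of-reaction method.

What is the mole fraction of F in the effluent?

Conversion of A: A consumed = 0.653 × 229.9 = 150.1 lbmol/h = 1ξ₁ + 2ξ₂.
Selectivity: 1ξ₁ / (1ξ₂) = 4.34 → ξ₁ = 4.34 ξ₂.
Substitute: (1·4.34 + 2) ξ₂ = 150.1 → ξ₂ = 23.68 lbmol/h, ξ₁ = 102.8 lbmol/h.
Outlet amounts (n = n₀ + Σ ν·ξ):
  A: 229.9 − 1(102.8) − 2(23.68) = 79.78
  C: 0 + 1(102.8) = 102.8
  D: 0 + 1(23.68) = 23.68
  F: 0 + 1(23.68) = 23.68
Total out = 229.9 lbmol/h; y_F = 23.68 / 229.9 = 0.103.

0.103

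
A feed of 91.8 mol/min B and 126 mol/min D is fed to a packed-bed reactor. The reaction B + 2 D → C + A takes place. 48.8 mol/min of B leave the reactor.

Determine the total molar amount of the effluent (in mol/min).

175 mol/min

For B: n = n₀ − 1ξ → 48.8 = 91.8 − 1ξ, giving ξ = 43 mol/min.
Outlet amounts (n = n₀ + ν ξ):
  B: 91.8 − 1(43) = 48.8
  D: 126 − 2(43) = 40
  C: 0 + 1(43) = 43
  A: 0 + 1(43) = 43
Total out = 48.8 + 40 + 43 + 43 = 174.8 mol/min.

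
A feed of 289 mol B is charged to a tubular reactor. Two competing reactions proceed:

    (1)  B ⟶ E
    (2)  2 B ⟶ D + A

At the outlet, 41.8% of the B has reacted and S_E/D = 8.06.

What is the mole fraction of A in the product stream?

Conversion of B: B consumed = 0.418 × 289 = 120.8 mol = 1ξ₁ + 2ξ₂.
Selectivity: 1ξ₁ / (1ξ₂) = 8.06 → ξ₁ = 8.06 ξ₂.
Substitute: (1·8.06 + 2) ξ₂ = 120.8 → ξ₂ = 12.01 mol, ξ₁ = 96.79 mol.
Outlet amounts (n = n₀ + Σ ν·ξ):
  B: 289 − 1(96.79) − 2(12.01) = 168.2
  E: 0 + 1(96.79) = 96.79
  D: 0 + 1(12.01) = 12.01
  A: 0 + 1(12.01) = 12.01
Total out = 289 mol; y_A = 12.01 / 289 = 0.04155.

0.0416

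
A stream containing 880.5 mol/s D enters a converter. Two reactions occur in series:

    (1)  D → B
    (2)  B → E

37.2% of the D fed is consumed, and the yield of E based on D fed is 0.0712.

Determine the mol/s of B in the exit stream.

Conversion of D: D consumed = 1ξ₁ = 0.372 × 880.5 → ξ₁ = 327.5 mol/s.
Yield of E: 1ξ₂ / 880.5 = 0.0712 → ξ₂ = 62.69 mol/s.
Outlet amounts (n = n₀ + Σ ν·ξ):
  D: 880.5 − 1(327.5) = 553
  B: 0 + 1(327.5) − 1(62.69) = 264.9
  E: 0 + 1(62.69) = 62.69

265 mol/s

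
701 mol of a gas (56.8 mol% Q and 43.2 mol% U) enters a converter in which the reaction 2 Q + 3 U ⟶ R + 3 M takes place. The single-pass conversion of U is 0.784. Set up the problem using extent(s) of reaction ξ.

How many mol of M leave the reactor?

U reacted = 0.784 × 302.8 = 237.4 mol; ν_U = −3, so ξ = 237.4/3 = 79.14 mol.
Outlet amounts (n = n₀ + ν ξ):
  Q: 398.2 − 2(79.14) = 239.9
  U: 302.8 − 3(79.14) = 65.41
  R: 0 + 1(79.14) = 79.14
  M: 0 + 3(79.14) = 237.4

237 mol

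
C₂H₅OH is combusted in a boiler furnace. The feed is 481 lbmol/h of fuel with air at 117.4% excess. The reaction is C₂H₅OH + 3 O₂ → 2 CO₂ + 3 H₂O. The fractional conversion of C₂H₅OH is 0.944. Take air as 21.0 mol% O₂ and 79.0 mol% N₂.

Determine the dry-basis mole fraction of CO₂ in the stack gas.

0.0626

Stoichiometric O₂ = 3 × 481 = 1443 lbmol/h; O₂ fed = 1443 × 2.174 = 3137 lbmol/h.
N₂ fed = 3137 × 79/21 = 11800 lbmol/h.
Fuel reacted = 0.944 × 481 → ξ = 454.1 lbmol/h.
Outlet (n = n₀ + ν ξ):
  C₂H₅OH: 481 − 1(454.1) = 26.94
  O₂: 3137 − 3(454.1) = 1775
  N₂: 11800 (inert)
  CO₂: 0 + 2(454.1) = 908.1
  H₂O: 0 + 3(454.1) = 1362
Dry total = 14510 lbmol/h; y_CO₂ (dry) = 908.1 / 14510 = 0.06258.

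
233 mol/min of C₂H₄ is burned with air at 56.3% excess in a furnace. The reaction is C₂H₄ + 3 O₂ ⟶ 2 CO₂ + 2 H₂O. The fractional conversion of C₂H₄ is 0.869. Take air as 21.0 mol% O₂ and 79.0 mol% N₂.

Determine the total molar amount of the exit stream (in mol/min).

5440 mol/min

Stoichiometric O₂ = 3 × 233 = 699 mol/min; O₂ fed = 699 × 1.563 = 1093 mol/min.
N₂ fed = 1093 × 79/21 = 4110 mol/min.
Fuel reacted = 0.869 × 233 → ξ = 202.5 mol/min.
Outlet (n = n₀ + ν ξ):
  C₂H₄: 233 − 1(202.5) = 30.52
  O₂: 1093 − 3(202.5) = 485.1
  N₂: 4110 (inert)
  CO₂: 0 + 2(202.5) = 405
  H₂O: 0 + 2(202.5) = 405
Total out = 30.52 + 485.1 + 4110 + 405 + 405 = 5436 mol/min.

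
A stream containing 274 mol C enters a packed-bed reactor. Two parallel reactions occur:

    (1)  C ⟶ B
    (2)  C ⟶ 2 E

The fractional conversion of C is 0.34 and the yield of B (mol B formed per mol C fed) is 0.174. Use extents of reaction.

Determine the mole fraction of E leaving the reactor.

0.285

Yield of B: 1ξ₁ / 274 = 0.174 → ξ₁ = 47.68 mol.
Conversion of C: 1ξ₁ + 1ξ₂ = 0.34 × 274 = 93.16 → ξ₂ = 45.48 mol.
Outlet amounts (n = n₀ + Σ ν·ξ):
  C: 274 − 1(47.68) − 1(45.48) = 180.8
  B: 0 + 1(47.68) = 47.68
  E: 0 + 2(45.48) = 90.97
Total out = 319.5 mol; y_E = 90.97 / 319.5 = 0.2847.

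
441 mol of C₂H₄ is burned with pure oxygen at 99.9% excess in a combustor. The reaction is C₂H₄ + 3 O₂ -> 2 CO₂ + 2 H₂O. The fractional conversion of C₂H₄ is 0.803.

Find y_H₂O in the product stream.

0.23

Stoichiometric O₂ = 3 × 441 = 1323 mol; O₂ fed = 1323 × 1.999 = 2645 mol.
Fuel reacted = 0.803 × 441 → ξ = 354.1 mol.
Outlet (n = n₀ + ν ξ):
  C₂H₄: 441 − 1(354.1) = 86.88
  O₂: 2645 − 3(354.1) = 1582
  CO₂: 0 + 2(354.1) = 708.2
  H₂O: 0 + 2(354.1) = 708.2
Total out = 3086 mol; y_H₂O = 708.2 / 3086 = 0.2295.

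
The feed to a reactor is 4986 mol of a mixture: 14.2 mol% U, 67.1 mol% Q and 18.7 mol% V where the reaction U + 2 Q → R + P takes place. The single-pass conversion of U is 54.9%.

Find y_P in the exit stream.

0.0845

U reacted = 0.549 × 708 = 388.7 mol; ν_U = −1, so ξ = 388.7/1 = 388.7 mol.
Outlet amounts (n = n₀ + ν ξ):
  U: 708 − 1(388.7) = 319.3
  Q: 3346 − 2(388.7) = 2568
  R: 0 + 1(388.7) = 388.7
  P: 0 + 1(388.7) = 388.7
  V: 932.4 (inert)
Total out = 4597 mol; y_P = 388.7 / 4597 = 0.08455.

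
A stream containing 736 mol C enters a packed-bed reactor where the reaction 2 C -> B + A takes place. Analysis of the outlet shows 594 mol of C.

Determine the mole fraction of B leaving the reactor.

0.0965

For C: n = n₀ − 2ξ → 594 = 736 − 2ξ, giving ξ = 71 mol.
Outlet amounts (n = n₀ + ν ξ):
  C: 736 − 2(71) = 594
  B: 0 + 1(71) = 71
  A: 0 + 1(71) = 71
Total out = 736 mol; y_B = 71 / 736 = 0.09647.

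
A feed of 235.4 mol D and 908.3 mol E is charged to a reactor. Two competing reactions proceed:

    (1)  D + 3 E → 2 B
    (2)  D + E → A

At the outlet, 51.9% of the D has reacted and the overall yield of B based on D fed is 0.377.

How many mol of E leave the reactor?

Yield of B: 2ξ₁ / 235.4 = 0.377 → ξ₁ = 44.37 mol.
Conversion of D: 1ξ₁ + 1ξ₂ = 0.519 × 235.4 = 122.2 → ξ₂ = 77.8 mol.
Outlet amounts (n = n₀ + Σ ν·ξ):
  D: 235.4 − 1(44.37) − 1(77.8) = 113.2
  E: 908.3 − 3(44.37) − 1(77.8) = 697.4
  B: 0 + 2(44.37) = 88.75
  A: 0 + 1(77.8) = 77.8

697 mol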